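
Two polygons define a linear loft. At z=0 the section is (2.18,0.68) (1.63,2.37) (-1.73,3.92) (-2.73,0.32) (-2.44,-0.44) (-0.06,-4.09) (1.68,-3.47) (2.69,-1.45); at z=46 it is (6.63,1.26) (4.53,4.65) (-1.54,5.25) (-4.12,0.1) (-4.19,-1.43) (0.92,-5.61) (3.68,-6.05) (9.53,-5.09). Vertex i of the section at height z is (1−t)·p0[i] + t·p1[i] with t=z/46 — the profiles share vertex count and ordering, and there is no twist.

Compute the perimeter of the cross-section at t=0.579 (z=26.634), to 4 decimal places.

Cross-section at t=0.579: each vertex is (1-t)·p0[i] + t·p1[i].
  v1: (1-0.579)·(2.18,0.68) + 0.579·(6.63,1.26) = (4.7565,1.0158)
  v2: (1-0.579)·(1.63,2.37) + 0.579·(4.53,4.65) = (3.3091,3.6901)
  v3: (1-0.579)·(-1.73,3.92) + 0.579·(-1.54,5.25) = (-1.6200,4.6901)
  v4: (1-0.579)·(-2.73,0.32) + 0.579·(-4.12,0.1) = (-3.5348,0.1926)
  v5: (1-0.579)·(-2.44,-0.44) + 0.579·(-4.19,-1.43) = (-3.4533,-1.0132)
  v6: (1-0.579)·(-0.06,-4.09) + 0.579·(0.92,-5.61) = (0.5074,-4.9701)
  v7: (1-0.579)·(1.68,-3.47) + 0.579·(3.68,-6.05) = (2.8380,-4.9638)
  v8: (1-0.579)·(2.69,-1.45) + 0.579·(9.53,-5.09) = (6.6504,-3.5576)
Perimeter = Σ |v_{i+1} − v_i|:
  edge 1→2: √(-1.4474² + 2.6743²) = 3.0409 (running 3.0409)
  edge 2→3: √(-4.9291² + 1.0000²) = 5.0295 (running 8.0704)
  edge 3→4: √(-1.9148² + -4.4975²) = 4.8881 (running 12.9585)
  edge 4→5: √(0.0816² + -1.2058²) = 1.2086 (running 14.1671)
  edge 5→6: √(3.9607² + -3.9569²) = 5.5985 (running 19.7656)
  edge 6→7: √(2.3306² + 0.0063²) = 2.3306 (running 22.0962)
  edge 7→8: √(3.8124² + 1.4063²) = 4.0635 (running 26.1597)
  edge 8→1: √(-1.8938² + 4.5734²) = 4.9500 (running 31.1096)
Perimeter = 31.1096

Perimeter at t=0.579: 31.1096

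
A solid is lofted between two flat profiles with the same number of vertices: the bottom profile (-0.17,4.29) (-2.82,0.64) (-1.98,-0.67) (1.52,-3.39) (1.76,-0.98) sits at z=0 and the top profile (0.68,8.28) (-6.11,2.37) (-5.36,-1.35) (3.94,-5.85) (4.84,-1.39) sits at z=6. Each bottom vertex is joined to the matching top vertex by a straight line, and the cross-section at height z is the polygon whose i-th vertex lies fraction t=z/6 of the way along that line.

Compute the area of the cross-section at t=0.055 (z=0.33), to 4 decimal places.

Cross-section at t=0.055: each vertex is (1-t)·p0[i] + t·p1[i].
  v1: (1-0.055)·(-0.17,4.29) + 0.055·(0.68,8.28) = (-0.1233,4.5095)
  v2: (1-0.055)·(-2.82,0.64) + 0.055·(-6.11,2.37) = (-3.0010,0.7351)
  v3: (1-0.055)·(-1.98,-0.67) + 0.055·(-5.36,-1.35) = (-2.1659,-0.7074)
  v4: (1-0.055)·(1.52,-3.39) + 0.055·(3.94,-5.85) = (1.6531,-3.5253)
  v5: (1-0.055)·(1.76,-0.98) + 0.055·(4.84,-1.39) = (1.9294,-1.0025)
Shoelace sum Σ(x_i·y_{i+1} − x_{i+1}·y_i):
  i=1: -0.1233·0.7351 − -3.0010·4.5095 = +13.4420 (running +13.4420)
  i=2: -3.0010·-0.7074 − -2.1659·0.7351 = +3.7151 (running +17.1572)
  i=3: -2.1659·-3.5253 − 1.6531·-0.7074 = +8.8049 (running +25.9620)
  i=4: 1.6531·-1.0025 − 1.9294·-3.5253 = +5.1444 (running +31.1064)
  i=5: 1.9294·4.5095 − -0.1233·-1.0025 = +8.5770 (running +39.6834)
Area = |Σ|/2 = |39.6834|/2 = 19.8417

Area at t=0.055: 19.8417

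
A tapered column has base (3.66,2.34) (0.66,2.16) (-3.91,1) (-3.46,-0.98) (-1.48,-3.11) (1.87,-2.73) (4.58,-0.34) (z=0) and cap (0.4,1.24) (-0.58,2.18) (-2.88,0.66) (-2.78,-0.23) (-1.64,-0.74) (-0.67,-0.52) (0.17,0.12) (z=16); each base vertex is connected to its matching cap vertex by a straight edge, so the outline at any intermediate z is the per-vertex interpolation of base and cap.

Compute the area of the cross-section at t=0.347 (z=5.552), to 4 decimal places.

Cross-section at t=0.347: each vertex is (1-t)·p0[i] + t·p1[i].
  v1: (1-0.347)·(3.66,2.34) + 0.347·(0.4,1.24) = (2.5288,1.9583)
  v2: (1-0.347)·(0.66,2.16) + 0.347·(-0.58,2.18) = (0.2297,2.1669)
  v3: (1-0.347)·(-3.91,1) + 0.347·(-2.88,0.66) = (-3.5526,0.8820)
  v4: (1-0.347)·(-3.46,-0.98) + 0.347·(-2.78,-0.23) = (-3.2240,-0.7198)
  v5: (1-0.347)·(-1.48,-3.11) + 0.347·(-1.64,-0.74) = (-1.5355,-2.2876)
  v6: (1-0.347)·(1.87,-2.73) + 0.347·(-0.67,-0.52) = (0.9886,-1.9631)
  v7: (1-0.347)·(4.58,-0.34) + 0.347·(0.17,0.12) = (3.0497,-0.1804)
Shoelace sum Σ(x_i·y_{i+1} − x_{i+1}·y_i):
  i=1: 2.5288·2.1669 − 0.2297·1.9583 = +5.0299 (running +5.0299)
  i=2: 0.2297·0.8820 − -3.5526·2.1669 = +7.9009 (running +12.9307)
  i=3: -3.5526·-0.7198 − -3.2240·0.8820 = +5.4006 (running +18.3314)
  i=4: -3.2240·-2.2876 − -1.5355·-0.7198 = +6.2702 (running +24.6015)
  i=5: -1.5355·-1.9631 − 0.9886·-2.2876 = +5.2760 (running +29.8775)
  i=6: 0.9886·-0.1804 − 3.0497·-1.9631 = +5.8087 (running +35.6862)
  i=7: 3.0497·1.9583 − 2.5288·-0.1804 = +6.4284 (running +42.1146)
Area = |Σ|/2 = |42.1146|/2 = 21.0573

Area at t=0.347: 21.0573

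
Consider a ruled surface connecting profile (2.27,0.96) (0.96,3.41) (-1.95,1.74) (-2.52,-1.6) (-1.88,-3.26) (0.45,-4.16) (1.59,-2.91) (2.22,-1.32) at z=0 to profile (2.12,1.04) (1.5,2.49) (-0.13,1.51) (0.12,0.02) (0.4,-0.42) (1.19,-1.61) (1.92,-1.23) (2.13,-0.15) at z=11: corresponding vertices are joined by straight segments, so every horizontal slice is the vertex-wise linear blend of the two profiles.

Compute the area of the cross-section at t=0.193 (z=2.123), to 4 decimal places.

Area at t=0.193: 21.0762

Cross-section at t=0.193: each vertex is (1-t)·p0[i] + t·p1[i].
  v1: (1-0.193)·(2.27,0.96) + 0.193·(2.12,1.04) = (2.2410,0.9754)
  v2: (1-0.193)·(0.96,3.41) + 0.193·(1.5,2.49) = (1.0642,3.2324)
  v3: (1-0.193)·(-1.95,1.74) + 0.193·(-0.13,1.51) = (-1.5987,1.6956)
  v4: (1-0.193)·(-2.52,-1.6) + 0.193·(0.12,0.02) = (-2.0105,-1.2873)
  v5: (1-0.193)·(-1.88,-3.26) + 0.193·(0.4,-0.42) = (-1.4400,-2.7119)
  v6: (1-0.193)·(0.45,-4.16) + 0.193·(1.19,-1.61) = (0.5928,-3.6678)
  v7: (1-0.193)·(1.59,-2.91) + 0.193·(1.92,-1.23) = (1.6537,-2.5858)
  v8: (1-0.193)·(2.22,-1.32) + 0.193·(2.13,-0.15) = (2.2026,-1.0942)
Shoelace sum Σ(x_i·y_{i+1} − x_{i+1}·y_i):
  i=1: 2.2410·3.2324 − 1.0642·0.9754 = +6.2060 (running +6.2060)
  i=2: 1.0642·1.6956 − -1.5987·3.2324 = +6.9723 (running +13.1783)
  i=3: -1.5987·-1.2873 − -2.0105·1.6956 = +5.4671 (running +18.6454)
  i=4: -2.0105·-2.7119 − -1.4400·-1.2873 = +3.5985 (running +22.2439)
  i=5: -1.4400·-3.6678 − 0.5928·-2.7119 = +6.8892 (running +29.1331)
  i=6: 0.5928·-2.5858 − 1.6537·-3.6678 = +4.5326 (running +33.6657)
  i=7: 1.6537·-1.0942 − 2.2026·-2.5858 = +3.8860 (running +37.5517)
  i=8: 2.2026·0.9754 − 2.2410·-1.0942 = +4.6007 (running +42.1524)
Area = |Σ|/2 = |42.1524|/2 = 21.0762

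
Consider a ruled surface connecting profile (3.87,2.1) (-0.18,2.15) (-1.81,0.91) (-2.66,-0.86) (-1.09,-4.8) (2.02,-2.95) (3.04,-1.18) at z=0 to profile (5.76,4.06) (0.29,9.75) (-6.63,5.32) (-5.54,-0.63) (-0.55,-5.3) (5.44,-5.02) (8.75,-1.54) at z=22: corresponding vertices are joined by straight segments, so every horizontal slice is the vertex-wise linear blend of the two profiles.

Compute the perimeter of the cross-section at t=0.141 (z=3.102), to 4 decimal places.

Perimeter at t=0.141: 24.1238

Cross-section at t=0.141: each vertex is (1-t)·p0[i] + t·p1[i].
  v1: (1-0.141)·(3.87,2.1) + 0.141·(5.76,4.06) = (4.1365,2.3764)
  v2: (1-0.141)·(-0.18,2.15) + 0.141·(0.29,9.75) = (-0.1137,3.2216)
  v3: (1-0.141)·(-1.81,0.91) + 0.141·(-6.63,5.32) = (-2.4896,1.5318)
  v4: (1-0.141)·(-2.66,-0.86) + 0.141·(-5.54,-0.63) = (-3.0661,-0.8276)
  v5: (1-0.141)·(-1.09,-4.8) + 0.141·(-0.55,-5.3) = (-1.0139,-4.8705)
  v6: (1-0.141)·(2.02,-2.95) + 0.141·(5.44,-5.02) = (2.5022,-3.2419)
  v7: (1-0.141)·(3.04,-1.18) + 0.141·(8.75,-1.54) = (3.8451,-1.2308)
Perimeter = Σ |v_{i+1} − v_i|:
  edge 1→2: √(-4.2502² + 0.8452²) = 4.3335 (running 4.3335)
  edge 2→3: √(-2.3759² + -1.6898²) = 2.9155 (running 7.2490)
  edge 3→4: √(-0.5765² + -2.3594²) = 2.4288 (running 9.6778)
  edge 4→5: √(2.0522² + -4.0429²) = 4.5340 (running 14.2117)
  edge 5→6: √(3.5161² + 1.6286²) = 3.8750 (running 18.0867)
  edge 6→7: √(1.3429² + 2.0111²) = 2.4182 (running 20.5049)
  edge 7→1: √(0.2914² + 3.6071²) = 3.6189 (running 24.1238)
Perimeter = 24.1238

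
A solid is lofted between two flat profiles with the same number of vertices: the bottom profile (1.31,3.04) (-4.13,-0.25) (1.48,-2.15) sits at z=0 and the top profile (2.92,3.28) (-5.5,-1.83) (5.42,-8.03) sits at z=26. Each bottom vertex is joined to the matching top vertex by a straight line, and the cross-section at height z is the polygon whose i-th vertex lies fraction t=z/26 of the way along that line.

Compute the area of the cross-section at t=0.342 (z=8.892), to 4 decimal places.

Cross-section at t=0.342: each vertex is (1-t)·p0[i] + t·p1[i].
  v1: (1-0.342)·(1.31,3.04) + 0.342·(2.92,3.28) = (1.8606,3.1221)
  v2: (1-0.342)·(-4.13,-0.25) + 0.342·(-5.5,-1.83) = (-4.5985,-0.7904)
  v3: (1-0.342)·(1.48,-2.15) + 0.342·(5.42,-8.03) = (2.8275,-4.1610)
Shoelace sum Σ(x_i·y_{i+1} − x_{i+1}·y_i):
  i=1: 1.8606·-0.7904 − -4.5985·3.1221 = +12.8865 (running +12.8865)
  i=2: -4.5985·-4.1610 − 2.8275·-0.7904 = +21.3691 (running +34.2555)
  i=3: 2.8275·3.1221 − 1.8606·-4.1610 = +16.5696 (running +50.8251)
Area = |Σ|/2 = |50.8251|/2 = 25.4126

Area at t=0.342: 25.4126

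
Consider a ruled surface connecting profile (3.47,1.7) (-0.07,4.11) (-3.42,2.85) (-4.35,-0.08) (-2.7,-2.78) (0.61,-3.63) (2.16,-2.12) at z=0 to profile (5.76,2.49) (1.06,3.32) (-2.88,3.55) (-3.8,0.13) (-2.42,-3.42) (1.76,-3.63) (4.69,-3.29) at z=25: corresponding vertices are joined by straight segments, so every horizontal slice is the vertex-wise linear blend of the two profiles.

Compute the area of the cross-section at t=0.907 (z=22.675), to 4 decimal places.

Cross-section at t=0.907: each vertex is (1-t)·p0[i] + t·p1[i].
  v1: (1-0.907)·(3.47,1.7) + 0.907·(5.76,2.49) = (5.5470,2.4165)
  v2: (1-0.907)·(-0.07,4.11) + 0.907·(1.06,3.32) = (0.9549,3.3935)
  v3: (1-0.907)·(-3.42,2.85) + 0.907·(-2.88,3.55) = (-2.9302,3.4849)
  v4: (1-0.907)·(-4.35,-0.08) + 0.907·(-3.8,0.13) = (-3.8512,0.1105)
  v5: (1-0.907)·(-2.7,-2.78) + 0.907·(-2.42,-3.42) = (-2.4460,-3.3605)
  v6: (1-0.907)·(0.61,-3.63) + 0.907·(1.76,-3.63) = (1.6530,-3.6300)
  v7: (1-0.907)·(2.16,-2.12) + 0.907·(4.69,-3.29) = (4.4547,-3.1812)
Shoelace sum Σ(x_i·y_{i+1} − x_{i+1}·y_i):
  i=1: 5.5470·3.3935 − 0.9549·2.4165 = +16.5161 (running +16.5161)
  i=2: 0.9549·3.4849 − -2.9302·3.3935 = +13.2714 (running +29.7875)
  i=3: -2.9302·0.1105 − -3.8512·3.4849 = +13.0972 (running +42.8847)
  i=4: -3.8512·-3.3605 − -2.4460·0.1105 = +13.2119 (running +56.0966)
  i=5: -2.4460·-3.6300 − 1.6530·-3.3605 = +14.4342 (running +70.5308)
  i=6: 1.6530·-3.1812 − 4.4547·-3.6300 = +10.9119 (running +81.4427)
  i=7: 4.4547·2.4165 − 5.5470·-3.1812 = +28.4111 (running +109.8538)
Area = |Σ|/2 = |109.8538|/2 = 54.9269

Area at t=0.907: 54.9269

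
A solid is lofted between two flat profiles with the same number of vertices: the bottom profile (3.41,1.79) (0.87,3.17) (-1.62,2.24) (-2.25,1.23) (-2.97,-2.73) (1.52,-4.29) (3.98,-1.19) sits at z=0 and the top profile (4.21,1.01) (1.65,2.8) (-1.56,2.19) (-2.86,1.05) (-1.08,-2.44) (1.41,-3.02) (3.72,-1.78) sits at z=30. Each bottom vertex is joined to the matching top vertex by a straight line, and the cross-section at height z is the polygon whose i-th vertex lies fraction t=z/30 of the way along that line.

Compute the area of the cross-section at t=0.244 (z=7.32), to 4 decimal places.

Cross-section at t=0.244: each vertex is (1-t)·p0[i] + t·p1[i].
  v1: (1-0.244)·(3.41,1.79) + 0.244·(4.21,1.01) = (3.6052,1.5997)
  v2: (1-0.244)·(0.87,3.17) + 0.244·(1.65,2.8) = (1.0603,3.0797)
  v3: (1-0.244)·(-1.62,2.24) + 0.244·(-1.56,2.19) = (-1.6054,2.2278)
  v4: (1-0.244)·(-2.25,1.23) + 0.244·(-2.86,1.05) = (-2.3988,1.1861)
  v5: (1-0.244)·(-2.97,-2.73) + 0.244·(-1.08,-2.44) = (-2.5088,-2.6592)
  v6: (1-0.244)·(1.52,-4.29) + 0.244·(1.41,-3.02) = (1.4932,-3.9801)
  v7: (1-0.244)·(3.98,-1.19) + 0.244·(3.72,-1.78) = (3.9166,-1.3340)
Shoelace sum Σ(x_i·y_{i+1} − x_{i+1}·y_i):
  i=1: 3.6052·3.0797 − 1.0603·1.5997 = +9.4068 (running +9.4068)
  i=2: 1.0603·2.2278 − -1.6054·3.0797 = +7.3062 (running +16.7131)
  i=3: -1.6054·1.1861 − -2.3988·2.2278 = +3.4401 (running +20.1531)
  i=4: -2.3988·-2.6592 − -2.5088·1.1861 = +9.3548 (running +29.5079)
  i=5: -2.5088·-3.9801 − 1.4932·-2.6592 = +13.9562 (running +43.4641)
  i=6: 1.4932·-1.3340 − 3.9166·-3.9801 = +13.5966 (running +57.0606)
  i=7: 3.9166·1.5997 − 3.6052·-1.3340 = +11.0744 (running +68.1351)
Area = |Σ|/2 = |68.1351|/2 = 34.0675

Area at t=0.244: 34.0675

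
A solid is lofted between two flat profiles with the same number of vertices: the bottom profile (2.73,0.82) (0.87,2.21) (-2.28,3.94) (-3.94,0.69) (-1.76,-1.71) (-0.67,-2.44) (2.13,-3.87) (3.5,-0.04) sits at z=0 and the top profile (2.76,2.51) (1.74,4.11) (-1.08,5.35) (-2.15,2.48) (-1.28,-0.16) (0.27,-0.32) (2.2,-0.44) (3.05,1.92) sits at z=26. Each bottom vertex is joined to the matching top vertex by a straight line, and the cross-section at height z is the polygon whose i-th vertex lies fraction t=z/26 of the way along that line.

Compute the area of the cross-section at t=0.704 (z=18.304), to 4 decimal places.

Area at t=0.704: 23.8594

Cross-section at t=0.704: each vertex is (1-t)·p0[i] + t·p1[i].
  v1: (1-0.704)·(2.73,0.82) + 0.704·(2.76,2.51) = (2.7511,2.0098)
  v2: (1-0.704)·(0.87,2.21) + 0.704·(1.74,4.11) = (1.4825,3.5476)
  v3: (1-0.704)·(-2.28,3.94) + 0.704·(-1.08,5.35) = (-1.4352,4.9326)
  v4: (1-0.704)·(-3.94,0.69) + 0.704·(-2.15,2.48) = (-2.6798,1.9502)
  v5: (1-0.704)·(-1.76,-1.71) + 0.704·(-1.28,-0.16) = (-1.4221,-0.6188)
  v6: (1-0.704)·(-0.67,-2.44) + 0.704·(0.27,-0.32) = (-0.0082,-0.9475)
  v7: (1-0.704)·(2.13,-3.87) + 0.704·(2.2,-0.44) = (2.1793,-1.4553)
  v8: (1-0.704)·(3.5,-0.04) + 0.704·(3.05,1.92) = (3.1832,1.3398)
Shoelace sum Σ(x_i·y_{i+1} − x_{i+1}·y_i):
  i=1: 2.7511·3.5476 − 1.4825·2.0098 = +6.7804 (running +6.7804)
  i=2: 1.4825·4.9326 − -1.4352·3.5476 = +12.4041 (running +19.1845)
  i=3: -1.4352·1.9502 − -2.6798·4.9326 = +10.4198 (running +29.6043)
  i=4: -2.6798·-0.6188 − -1.4221·1.9502 = +4.4316 (running +34.0359)
  i=5: -1.4221·-0.9475 − -0.0082·-0.6188 = +1.3424 (running +35.3782)
  i=6: -0.0082·-1.4553 − 2.1793·-0.9475 = +2.0769 (running +37.4551)
  i=7: 2.1793·1.3398 − 3.1832·-1.4553 = +7.5523 (running +45.0075)
  i=8: 3.1832·2.0098 − 2.7511·1.3398 = +2.7114 (running +47.7189)
Area = |Σ|/2 = |47.7189|/2 = 23.8594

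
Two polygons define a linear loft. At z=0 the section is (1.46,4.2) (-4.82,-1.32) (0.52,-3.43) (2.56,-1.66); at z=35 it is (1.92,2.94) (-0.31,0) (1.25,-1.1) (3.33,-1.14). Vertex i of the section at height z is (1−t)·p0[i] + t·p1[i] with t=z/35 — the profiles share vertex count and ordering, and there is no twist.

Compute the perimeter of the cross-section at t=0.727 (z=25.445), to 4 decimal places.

Cross-section at t=0.727: each vertex is (1-t)·p0[i] + t·p1[i].
  v1: (1-0.727)·(1.46,4.2) + 0.727·(1.92,2.94) = (1.7944,3.2840)
  v2: (1-0.727)·(-4.82,-1.32) + 0.727·(-0.31,0) = (-1.5412,-0.3604)
  v3: (1-0.727)·(0.52,-3.43) + 0.727·(1.25,-1.1) = (1.0507,-1.7361)
  v4: (1-0.727)·(2.56,-1.66) + 0.727·(3.33,-1.14) = (3.1198,-1.2820)
Perimeter = Σ |v_{i+1} − v_i|:
  edge 1→2: √(-3.3357² + -3.6443²) = 4.9404 (running 4.9404)
  edge 2→3: √(2.5919² + -1.3757²) = 2.9344 (running 7.8748)
  edge 3→4: √(2.0691² + 0.4541²) = 2.1183 (running 9.9932)
  edge 4→1: √(-1.3254² + 4.5659²) = 4.7544 (running 14.7476)
Perimeter = 14.7476

Perimeter at t=0.727: 14.7476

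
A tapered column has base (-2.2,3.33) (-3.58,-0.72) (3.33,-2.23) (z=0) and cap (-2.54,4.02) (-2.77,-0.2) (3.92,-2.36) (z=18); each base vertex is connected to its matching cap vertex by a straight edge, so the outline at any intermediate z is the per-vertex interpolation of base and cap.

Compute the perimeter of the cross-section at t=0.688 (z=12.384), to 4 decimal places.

Cross-section at t=0.688: each vertex is (1-t)·p0[i] + t·p1[i].
  v1: (1-0.688)·(-2.2,3.33) + 0.688·(-2.54,4.02) = (-2.4339,3.8047)
  v2: (1-0.688)·(-3.58,-0.72) + 0.688·(-2.77,-0.2) = (-3.0227,-0.3622)
  v3: (1-0.688)·(3.33,-2.23) + 0.688·(3.92,-2.36) = (3.7359,-2.3194)
Perimeter = Σ |v_{i+1} − v_i|:
  edge 1→2: √(-0.5888² + -4.1670²) = 4.2084 (running 4.2084)
  edge 2→3: √(6.7586² + -1.9572²) = 7.0363 (running 11.2447)
  edge 3→1: √(-6.1698² + 6.1242²) = 8.6932 (running 19.9379)
Perimeter = 19.9379

Perimeter at t=0.688: 19.9379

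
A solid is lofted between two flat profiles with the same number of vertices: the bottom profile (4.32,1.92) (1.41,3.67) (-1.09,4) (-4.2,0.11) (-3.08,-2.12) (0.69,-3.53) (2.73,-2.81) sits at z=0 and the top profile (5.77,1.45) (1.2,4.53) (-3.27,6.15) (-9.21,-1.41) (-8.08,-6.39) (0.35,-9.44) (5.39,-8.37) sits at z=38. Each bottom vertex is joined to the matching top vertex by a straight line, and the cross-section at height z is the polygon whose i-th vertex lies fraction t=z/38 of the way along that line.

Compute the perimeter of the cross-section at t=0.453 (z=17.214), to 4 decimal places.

Perimeter at t=0.453: 35.4845

Cross-section at t=0.453: each vertex is (1-t)·p0[i] + t·p1[i].
  v1: (1-0.453)·(4.32,1.92) + 0.453·(5.77,1.45) = (4.9768,1.7071)
  v2: (1-0.453)·(1.41,3.67) + 0.453·(1.2,4.53) = (1.3149,4.0596)
  v3: (1-0.453)·(-1.09,4) + 0.453·(-3.27,6.15) = (-2.0775,4.9740)
  v4: (1-0.453)·(-4.2,0.11) + 0.453·(-9.21,-1.41) = (-6.4695,-0.5786)
  v5: (1-0.453)·(-3.08,-2.12) + 0.453·(-8.08,-6.39) = (-5.3450,-4.0543)
  v6: (1-0.453)·(0.69,-3.53) + 0.453·(0.35,-9.44) = (0.5360,-6.2072)
  v7: (1-0.453)·(2.73,-2.81) + 0.453·(5.39,-8.37) = (3.9350,-5.3287)
Perimeter = Σ |v_{i+1} − v_i|:
  edge 1→2: √(-3.6620² + 2.3525²) = 4.3525 (running 4.3525)
  edge 2→3: √(-3.3924² + 0.9144²) = 3.5135 (running 7.8660)
  edge 3→4: √(-4.3920² + -5.5525²) = 7.0795 (running 14.9455)
  edge 4→5: √(1.1245² + -3.4758²) = 3.6531 (running 18.5987)
  edge 5→6: √(5.8810² + -2.1529²) = 6.2627 (running 24.8613)
  edge 6→7: √(3.3990² + 0.8785²) = 3.5107 (running 28.3720)
  edge 7→1: √(1.0419² + 7.0358²) = 7.1125 (running 35.4845)
Perimeter = 35.4845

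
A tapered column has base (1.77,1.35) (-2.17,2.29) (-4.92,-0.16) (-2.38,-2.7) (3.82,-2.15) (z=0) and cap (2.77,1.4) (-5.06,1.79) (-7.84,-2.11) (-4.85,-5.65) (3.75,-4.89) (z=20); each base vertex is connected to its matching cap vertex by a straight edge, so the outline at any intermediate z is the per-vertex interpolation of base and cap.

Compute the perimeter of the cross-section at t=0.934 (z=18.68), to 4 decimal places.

Cross-section at t=0.934: each vertex is (1-t)·p0[i] + t·p1[i].
  v1: (1-0.934)·(1.77,1.35) + 0.934·(2.77,1.4) = (2.7040,1.3967)
  v2: (1-0.934)·(-2.17,2.29) + 0.934·(-5.06,1.79) = (-4.8693,1.8230)
  v3: (1-0.934)·(-4.92,-0.16) + 0.934·(-7.84,-2.11) = (-7.6473,-1.9813)
  v4: (1-0.934)·(-2.38,-2.7) + 0.934·(-4.85,-5.65) = (-4.6870,-5.4553)
  v5: (1-0.934)·(3.82,-2.15) + 0.934·(3.75,-4.89) = (3.7546,-4.7092)
Perimeter = Σ |v_{i+1} − v_i|:
  edge 1→2: √(-7.5733² + 0.4263²) = 7.5852 (running 7.5852)
  edge 2→3: √(-2.7780² + -3.8043²) = 4.7106 (running 12.2959)
  edge 3→4: √(2.9603² + -3.4740²) = 4.5642 (running 16.8601)
  edge 4→5: √(8.4416² + 0.7461²) = 8.4745 (running 25.3346)
  edge 5→1: √(-1.0506² + 6.1059²) = 6.1956 (running 31.5302)
Perimeter = 31.5302

Perimeter at t=0.934: 31.5302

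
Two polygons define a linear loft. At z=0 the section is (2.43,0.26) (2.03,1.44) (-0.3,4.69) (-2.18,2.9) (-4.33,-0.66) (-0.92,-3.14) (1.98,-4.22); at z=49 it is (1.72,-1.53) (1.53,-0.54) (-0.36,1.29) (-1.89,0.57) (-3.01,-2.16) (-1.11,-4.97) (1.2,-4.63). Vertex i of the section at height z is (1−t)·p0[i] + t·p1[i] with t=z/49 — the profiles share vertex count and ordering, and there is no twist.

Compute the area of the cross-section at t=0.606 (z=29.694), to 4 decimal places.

Cross-section at t=0.606: each vertex is (1-t)·p0[i] + t·p1[i].
  v1: (1-0.606)·(2.43,0.26) + 0.606·(1.72,-1.53) = (1.9997,-0.8247)
  v2: (1-0.606)·(2.03,1.44) + 0.606·(1.53,-0.54) = (1.7270,0.2401)
  v3: (1-0.606)·(-0.3,4.69) + 0.606·(-0.36,1.29) = (-0.3364,2.6296)
  v4: (1-0.606)·(-2.18,2.9) + 0.606·(-1.89,0.57) = (-2.0043,1.4880)
  v5: (1-0.606)·(-4.33,-0.66) + 0.606·(-3.01,-2.16) = (-3.5301,-1.5690)
  v6: (1-0.606)·(-0.92,-3.14) + 0.606·(-1.11,-4.97) = (-1.0351,-4.2490)
  v7: (1-0.606)·(1.98,-4.22) + 0.606·(1.2,-4.63) = (1.5073,-4.4685)
Shoelace sum Σ(x_i·y_{i+1} − x_{i+1}·y_i):
  i=1: 1.9997·0.2401 − 1.7270·-0.8247 = +1.9045 (running +1.9045)
  i=2: 1.7270·2.6296 − -0.3364·0.2401 = +4.6221 (running +6.5266)
  i=3: -0.3364·1.4880 − -2.0043·2.6296 = +4.7699 (running +11.2965)
  i=4: -2.0043·-1.5690 − -3.5301·1.4880 = +8.3975 (running +19.6940)
  i=5: -3.5301·-4.2490 − -1.0351·-1.5690 = +13.3751 (running +33.0691)
  i=6: -1.0351·-4.4685 − 1.5073·-4.2490 = +11.0301 (running +44.0992)
  i=7: 1.5073·-0.8247 − 1.9997·-4.4685 = +7.6926 (running +51.7918)
Area = |Σ|/2 = |51.7918|/2 = 25.8959

Area at t=0.606: 25.8959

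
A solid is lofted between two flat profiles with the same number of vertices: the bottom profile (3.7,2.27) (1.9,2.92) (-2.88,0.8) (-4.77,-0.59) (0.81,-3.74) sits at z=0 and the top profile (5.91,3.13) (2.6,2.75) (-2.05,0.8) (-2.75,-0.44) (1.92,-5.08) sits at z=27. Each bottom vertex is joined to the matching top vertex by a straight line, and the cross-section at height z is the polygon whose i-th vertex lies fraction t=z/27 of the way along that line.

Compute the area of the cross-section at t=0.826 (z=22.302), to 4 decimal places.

Area at t=0.826: 33.6618

Cross-section at t=0.826: each vertex is (1-t)·p0[i] + t·p1[i].
  v1: (1-0.826)·(3.7,2.27) + 0.826·(5.91,3.13) = (5.5255,2.9804)
  v2: (1-0.826)·(1.9,2.92) + 0.826·(2.6,2.75) = (2.4782,2.7796)
  v3: (1-0.826)·(-2.88,0.8) + 0.826·(-2.05,0.8) = (-2.1944,0.8000)
  v4: (1-0.826)·(-4.77,-0.59) + 0.826·(-2.75,-0.44) = (-3.1015,-0.4661)
  v5: (1-0.826)·(0.81,-3.74) + 0.826·(1.92,-5.08) = (1.7269,-4.8468)
Shoelace sum Σ(x_i·y_{i+1} − x_{i+1}·y_i):
  i=1: 5.5255·2.7796 − 2.4782·2.9804 = +7.9725 (running +7.9725)
  i=2: 2.4782·0.8000 − -2.1944·2.7796 = +8.0821 (running +16.0547)
  i=3: -2.1944·-0.4661 − -3.1015·0.8000 = +3.5040 (running +19.5587)
  i=4: -3.1015·-4.8468 − 1.7269·-0.4661 = +15.8373 (running +35.3959)
  i=5: 1.7269·2.9804 − 5.5255·-4.8468 = +31.9277 (running +67.3236)
Area = |Σ|/2 = |67.3236|/2 = 33.6618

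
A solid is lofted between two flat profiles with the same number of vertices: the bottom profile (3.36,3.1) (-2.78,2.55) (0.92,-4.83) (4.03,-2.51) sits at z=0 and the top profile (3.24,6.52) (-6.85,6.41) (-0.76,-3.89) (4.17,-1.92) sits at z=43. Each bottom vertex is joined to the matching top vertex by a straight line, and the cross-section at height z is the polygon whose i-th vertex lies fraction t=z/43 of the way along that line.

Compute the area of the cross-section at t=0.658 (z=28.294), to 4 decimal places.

Area at t=0.658: 58.3016

Cross-section at t=0.658: each vertex is (1-t)·p0[i] + t·p1[i].
  v1: (1-0.658)·(3.36,3.1) + 0.658·(3.24,6.52) = (3.2810,5.3504)
  v2: (1-0.658)·(-2.78,2.55) + 0.658·(-6.85,6.41) = (-5.4581,5.0899)
  v3: (1-0.658)·(0.92,-4.83) + 0.658·(-0.76,-3.89) = (-0.1854,-4.2115)
  v4: (1-0.658)·(4.03,-2.51) + 0.658·(4.17,-1.92) = (4.1221,-2.1218)
Shoelace sum Σ(x_i·y_{i+1} − x_{i+1}·y_i):
  i=1: 3.2810·5.0899 − -5.4581·5.3504 = +45.9027 (running +45.9027)
  i=2: -5.4581·-4.2115 − -0.1854·5.0899 = +23.9304 (running +69.8331)
  i=3: -0.1854·-2.1218 − 4.1221·-4.2115 = +17.7537 (running +87.5868)
  i=4: 4.1221·5.3504 − 3.2810·-2.1218 = +29.0165 (running +116.6032)
Area = |Σ|/2 = |116.6032|/2 = 58.3016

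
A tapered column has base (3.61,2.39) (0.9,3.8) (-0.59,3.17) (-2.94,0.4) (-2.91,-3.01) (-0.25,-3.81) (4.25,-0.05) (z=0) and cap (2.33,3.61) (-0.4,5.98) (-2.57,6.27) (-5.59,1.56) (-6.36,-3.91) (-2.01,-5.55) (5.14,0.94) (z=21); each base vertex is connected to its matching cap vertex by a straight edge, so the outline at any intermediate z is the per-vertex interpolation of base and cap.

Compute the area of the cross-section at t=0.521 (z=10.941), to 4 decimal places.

Area at t=0.521: 57.2251

Cross-section at t=0.521: each vertex is (1-t)·p0[i] + t·p1[i].
  v1: (1-0.521)·(3.61,2.39) + 0.521·(2.33,3.61) = (2.9431,3.0256)
  v2: (1-0.521)·(0.9,3.8) + 0.521·(-0.4,5.98) = (0.2227,4.9358)
  v3: (1-0.521)·(-0.59,3.17) + 0.521·(-2.57,6.27) = (-1.6216,4.7851)
  v4: (1-0.521)·(-2.94,0.4) + 0.521·(-5.59,1.56) = (-4.3206,1.0044)
  v5: (1-0.521)·(-2.91,-3.01) + 0.521·(-6.36,-3.91) = (-4.7075,-3.4789)
  v6: (1-0.521)·(-0.25,-3.81) + 0.521·(-2.01,-5.55) = (-1.1670,-4.7165)
  v7: (1-0.521)·(4.25,-0.05) + 0.521·(5.14,0.94) = (4.7137,0.4658)
Shoelace sum Σ(x_i·y_{i+1} − x_{i+1}·y_i):
  i=1: 2.9431·4.9358 − 0.2227·3.0256 = +13.8528 (running +13.8528)
  i=2: 0.2227·4.7851 − -1.6216·4.9358 = +9.0694 (running +22.9222)
  i=3: -1.6216·1.0044 − -4.3206·4.7851 = +19.0461 (running +41.9683)
  i=4: -4.3206·-3.4789 − -4.7075·1.0044 = +19.7591 (running +61.7274)
  i=5: -4.7075·-4.7165 − -1.1670·-3.4789 = +18.1431 (running +79.8705)
  i=6: -1.1670·0.4658 − 4.7137·-4.7165 = +21.6887 (running +101.5593)
  i=7: 4.7137·3.0256 − 2.9431·0.4658 = +12.8910 (running +114.4502)
Area = |Σ|/2 = |114.4502|/2 = 57.2251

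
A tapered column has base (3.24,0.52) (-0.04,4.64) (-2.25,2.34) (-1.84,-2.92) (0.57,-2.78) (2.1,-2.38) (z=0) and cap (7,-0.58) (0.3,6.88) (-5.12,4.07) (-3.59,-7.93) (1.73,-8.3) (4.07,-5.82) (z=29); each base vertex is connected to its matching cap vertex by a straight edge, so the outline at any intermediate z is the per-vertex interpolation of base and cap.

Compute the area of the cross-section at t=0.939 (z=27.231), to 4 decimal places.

Cross-section at t=0.939: each vertex is (1-t)·p0[i] + t·p1[i].
  v1: (1-0.939)·(3.24,0.52) + 0.939·(7,-0.58) = (6.7706,-0.5129)
  v2: (1-0.939)·(-0.04,4.64) + 0.939·(0.3,6.88) = (0.2793,6.7434)
  v3: (1-0.939)·(-2.25,2.34) + 0.939·(-5.12,4.07) = (-4.9449,3.9645)
  v4: (1-0.939)·(-1.84,-2.92) + 0.939·(-3.59,-7.93) = (-3.4832,-7.6244)
  v5: (1-0.939)·(0.57,-2.78) + 0.939·(1.73,-8.3) = (1.6592,-7.9633)
  v6: (1-0.939)·(2.1,-2.38) + 0.939·(4.07,-5.82) = (3.9498,-5.6102)
Shoelace sum Σ(x_i·y_{i+1} − x_{i+1}·y_i):
  i=1: 6.7706·6.7434 − 0.2793·-0.5129 = +45.8001 (running +45.8001)
  i=2: 0.2793·3.9645 − -4.9449·6.7434 = +34.4526 (running +80.2527)
  i=3: -4.9449·-7.6244 − -3.4832·3.9645 = +51.5113 (running +131.7640)
  i=4: -3.4832·-7.9633 − 1.6592·-7.6244 = +40.3888 (running +172.1528)
  i=5: 1.6592·-5.6102 − 3.9498·-7.9633 = +22.1450 (running +194.2978)
  i=6: 3.9498·-0.5129 − 6.7706·-5.6102 = +35.9585 (running +230.2563)
Area = |Σ|/2 = |230.2563|/2 = 115.1281

Area at t=0.939: 115.1281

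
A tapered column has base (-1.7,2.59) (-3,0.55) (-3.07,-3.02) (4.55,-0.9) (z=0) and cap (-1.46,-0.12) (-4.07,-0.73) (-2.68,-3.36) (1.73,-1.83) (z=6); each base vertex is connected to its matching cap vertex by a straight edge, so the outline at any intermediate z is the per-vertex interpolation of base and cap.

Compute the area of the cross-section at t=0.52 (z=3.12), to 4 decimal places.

Area at t=0.52: 15.3528

Cross-section at t=0.52: each vertex is (1-t)·p0[i] + t·p1[i].
  v1: (1-0.52)·(-1.7,2.59) + 0.52·(-1.46,-0.12) = (-1.5752,1.1808)
  v2: (1-0.52)·(-3,0.55) + 0.52·(-4.07,-0.73) = (-3.5564,-0.1156)
  v3: (1-0.52)·(-3.07,-3.02) + 0.52·(-2.68,-3.36) = (-2.8672,-3.1968)
  v4: (1-0.52)·(4.55,-0.9) + 0.52·(1.73,-1.83) = (3.0836,-1.3836)
Shoelace sum Σ(x_i·y_{i+1} − x_{i+1}·y_i):
  i=1: -1.5752·-0.1156 − -3.5564·1.1808 = +4.3815 (running +4.3815)
  i=2: -3.5564·-3.1968 − -2.8672·-0.1156 = +11.0377 (running +15.4191)
  i=3: -2.8672·-1.3836 − 3.0836·-3.1968 = +13.8247 (running +29.2439)
  i=4: 3.0836·1.1808 − -1.5752·-1.3836 = +1.4617 (running +30.7055)
Area = |Σ|/2 = |30.7055|/2 = 15.3528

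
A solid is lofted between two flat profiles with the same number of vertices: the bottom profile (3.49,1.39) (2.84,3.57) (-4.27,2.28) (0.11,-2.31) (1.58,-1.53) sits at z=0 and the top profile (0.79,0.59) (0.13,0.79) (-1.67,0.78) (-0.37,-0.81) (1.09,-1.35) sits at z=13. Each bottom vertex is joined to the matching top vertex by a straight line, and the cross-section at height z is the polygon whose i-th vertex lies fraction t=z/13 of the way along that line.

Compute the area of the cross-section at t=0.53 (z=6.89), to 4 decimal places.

Area at t=0.53: 11.0706

Cross-section at t=0.53: each vertex is (1-t)·p0[i] + t·p1[i].
  v1: (1-0.53)·(3.49,1.39) + 0.53·(0.79,0.59) = (2.0590,0.9660)
  v2: (1-0.53)·(2.84,3.57) + 0.53·(0.13,0.79) = (1.4037,2.0966)
  v3: (1-0.53)·(-4.27,2.28) + 0.53·(-1.67,0.78) = (-2.8920,1.4850)
  v4: (1-0.53)·(0.11,-2.31) + 0.53·(-0.37,-0.81) = (-0.1444,-1.5150)
  v5: (1-0.53)·(1.58,-1.53) + 0.53·(1.09,-1.35) = (1.3203,-1.4346)
Shoelace sum Σ(x_i·y_{i+1} − x_{i+1}·y_i):
  i=1: 2.0590·2.0966 − 1.4037·0.9660 = +2.9609 (running +2.9609)
  i=2: 1.4037·1.4850 − -2.8920·2.0966 = +8.1479 (running +11.1088)
  i=3: -2.8920·-1.5150 − -0.1444·1.4850 = +4.5958 (running +15.7046)
  i=4: -0.1444·-1.4346 − 1.3203·-1.5150 = +2.2074 (running +17.9120)
  i=5: 1.3203·0.9660 − 2.0590·-1.4346 = +4.2293 (running +22.1413)
Area = |Σ|/2 = |22.1413|/2 = 11.0706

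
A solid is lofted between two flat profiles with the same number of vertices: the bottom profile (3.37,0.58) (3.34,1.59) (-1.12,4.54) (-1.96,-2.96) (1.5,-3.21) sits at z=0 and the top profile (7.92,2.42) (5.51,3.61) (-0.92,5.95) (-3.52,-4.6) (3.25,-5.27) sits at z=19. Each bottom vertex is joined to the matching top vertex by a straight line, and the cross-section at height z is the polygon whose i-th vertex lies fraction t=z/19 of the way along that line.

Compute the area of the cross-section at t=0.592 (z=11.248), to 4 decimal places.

Cross-section at t=0.592: each vertex is (1-t)·p0[i] + t·p1[i].
  v1: (1-0.592)·(3.37,0.58) + 0.592·(7.92,2.42) = (6.0636,1.6693)
  v2: (1-0.592)·(3.34,1.59) + 0.592·(5.51,3.61) = (4.6246,2.7858)
  v3: (1-0.592)·(-1.12,4.54) + 0.592·(-0.92,5.95) = (-1.0016,5.3747)
  v4: (1-0.592)·(-1.96,-2.96) + 0.592·(-3.52,-4.6) = (-2.8835,-3.9309)
  v5: (1-0.592)·(1.5,-3.21) + 0.592·(3.25,-5.27) = (2.5360,-4.4295)
Shoelace sum Σ(x_i·y_{i+1} − x_{i+1}·y_i):
  i=1: 6.0636·2.7858 − 4.6246·1.6693 = +9.1724 (running +9.1724)
  i=2: 4.6246·5.3747 − -1.0016·2.7858 = +27.6464 (running +36.8188)
  i=3: -1.0016·-3.9309 − -2.8835·5.3747 = +19.4353 (running +56.2541)
  i=4: -2.8835·-4.4295 − 2.5360·-3.9309 = +22.7413 (running +78.9954)
  i=5: 2.5360·1.6693 − 6.0636·-4.4295 = +31.0921 (running +110.0876)
Area = |Σ|/2 = |110.0876|/2 = 55.0438

Area at t=0.592: 55.0438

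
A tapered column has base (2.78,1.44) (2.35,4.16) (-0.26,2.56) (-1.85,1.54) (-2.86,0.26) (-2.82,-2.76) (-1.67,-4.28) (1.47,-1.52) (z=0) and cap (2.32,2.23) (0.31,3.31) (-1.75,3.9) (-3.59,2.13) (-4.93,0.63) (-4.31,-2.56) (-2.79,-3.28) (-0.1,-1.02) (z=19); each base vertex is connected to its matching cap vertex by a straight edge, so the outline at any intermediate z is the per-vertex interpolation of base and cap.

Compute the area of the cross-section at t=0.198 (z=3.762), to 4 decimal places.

Area at t=0.198: 27.9505

Cross-section at t=0.198: each vertex is (1-t)·p0[i] + t·p1[i].
  v1: (1-0.198)·(2.78,1.44) + 0.198·(2.32,2.23) = (2.6889,1.5964)
  v2: (1-0.198)·(2.35,4.16) + 0.198·(0.31,3.31) = (1.9461,3.9917)
  v3: (1-0.198)·(-0.26,2.56) + 0.198·(-1.75,3.9) = (-0.5550,2.8253)
  v4: (1-0.198)·(-1.85,1.54) + 0.198·(-3.59,2.13) = (-2.1945,1.6568)
  v5: (1-0.198)·(-2.86,0.26) + 0.198·(-4.93,0.63) = (-3.2699,0.3333)
  v6: (1-0.198)·(-2.82,-2.76) + 0.198·(-4.31,-2.56) = (-3.1150,-2.7204)
  v7: (1-0.198)·(-1.67,-4.28) + 0.198·(-2.79,-3.28) = (-1.8918,-4.0820)
  v8: (1-0.198)·(1.47,-1.52) + 0.198·(-0.1,-1.02) = (1.1591,-1.4210)
Shoelace sum Σ(x_i·y_{i+1} − x_{i+1}·y_i):
  i=1: 2.6889·3.9917 − 1.9461·1.5964 = +7.6266 (running +7.6266)
  i=2: 1.9461·2.8253 − -0.5550·3.9917 = +7.7138 (running +15.3404)
  i=3: -0.5550·1.6568 − -2.1945·2.8253 = +5.2807 (running +20.6210)
  i=4: -2.1945·0.3333 − -3.2699·1.6568 = +4.6862 (running +25.3072)
  i=5: -3.2699·-2.7204 − -3.1150·0.3333 = +9.9334 (running +35.2407)
  i=6: -3.1150·-4.0820 − -1.8918·-2.7204 = +7.5692 (running +42.8099)
  i=7: -1.8918·-1.4210 − 1.1591·-4.0820 = +7.4198 (running +50.2297)
  i=8: 1.1591·1.5964 − 2.6889·-1.4210 = +5.6714 (running +55.9011)
Area = |Σ|/2 = |55.9011|/2 = 27.9505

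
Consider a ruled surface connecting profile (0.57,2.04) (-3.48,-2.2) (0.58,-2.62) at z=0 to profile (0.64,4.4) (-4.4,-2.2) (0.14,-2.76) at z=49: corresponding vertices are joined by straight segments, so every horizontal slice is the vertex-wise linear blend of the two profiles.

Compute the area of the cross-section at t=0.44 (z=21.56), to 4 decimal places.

Cross-section at t=0.44: each vertex is (1-t)·p0[i] + t·p1[i].
  v1: (1-0.44)·(0.57,2.04) + 0.44·(0.64,4.4) = (0.6008,3.0784)
  v2: (1-0.44)·(-3.48,-2.2) + 0.44·(-4.4,-2.2) = (-3.8848,-2.2000)
  v3: (1-0.44)·(0.58,-2.62) + 0.44·(0.14,-2.76) = (0.3864,-2.6816)
Shoelace sum Σ(x_i·y_{i+1} − x_{i+1}·y_i):
  i=1: 0.6008·-2.2000 − -3.8848·3.0784 = +10.6372 (running +10.6372)
  i=2: -3.8848·-2.6816 − 0.3864·-2.2000 = +11.2676 (running +21.9048)
  i=3: 0.3864·3.0784 − 0.6008·-2.6816 = +2.8006 (running +24.7054)
Area = |Σ|/2 = |24.7054|/2 = 12.3527

Area at t=0.44: 12.3527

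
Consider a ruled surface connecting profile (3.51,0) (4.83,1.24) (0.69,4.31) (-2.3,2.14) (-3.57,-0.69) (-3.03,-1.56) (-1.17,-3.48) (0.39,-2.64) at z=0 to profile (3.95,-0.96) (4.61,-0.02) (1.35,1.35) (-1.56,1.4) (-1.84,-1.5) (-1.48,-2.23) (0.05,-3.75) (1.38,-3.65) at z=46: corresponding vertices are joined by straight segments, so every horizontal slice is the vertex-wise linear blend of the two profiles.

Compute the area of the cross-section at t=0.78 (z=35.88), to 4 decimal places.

Cross-section at t=0.78: each vertex is (1-t)·p0[i] + t·p1[i].
  v1: (1-0.78)·(3.51,0) + 0.78·(3.95,-0.96) = (3.8532,-0.7488)
  v2: (1-0.78)·(4.83,1.24) + 0.78·(4.61,-0.02) = (4.6584,0.2572)
  v3: (1-0.78)·(0.69,4.31) + 0.78·(1.35,1.35) = (1.2048,2.0012)
  v4: (1-0.78)·(-2.3,2.14) + 0.78·(-1.56,1.4) = (-1.7228,1.5628)
  v5: (1-0.78)·(-3.57,-0.69) + 0.78·(-1.84,-1.5) = (-2.2206,-1.3218)
  v6: (1-0.78)·(-3.03,-1.56) + 0.78·(-1.48,-2.23) = (-1.8210,-2.0826)
  v7: (1-0.78)·(-1.17,-3.48) + 0.78·(0.05,-3.75) = (-0.2184,-3.6906)
  v8: (1-0.78)·(0.39,-2.64) + 0.78·(1.38,-3.65) = (1.1622,-3.4278)
Shoelace sum Σ(x_i·y_{i+1} − x_{i+1}·y_i):
  i=1: 3.8532·0.2572 − 4.6584·-0.7488 = +4.4793 (running +4.4793)
  i=2: 4.6584·2.0012 − 1.2048·0.2572 = +9.0125 (running +13.4918)
  i=3: 1.2048·1.5628 − -1.7228·2.0012 = +5.3305 (running +18.8223)
  i=4: -1.7228·-1.3218 − -2.2206·1.5628 = +5.7476 (running +24.5698)
  i=5: -2.2206·-2.0826 − -1.8210·-1.3218 = +2.2176 (running +26.7875)
  i=6: -1.8210·-3.6906 − -0.2184·-2.0826 = +6.2657 (running +33.0532)
  i=7: -0.2184·-3.4278 − 1.1622·-3.6906 = +5.0378 (running +38.0911)
  i=8: 1.1622·-0.7488 − 3.8532·-3.4278 = +12.3377 (running +50.4288)
Area = |Σ|/2 = |50.4288|/2 = 25.2144

Area at t=0.78: 25.2144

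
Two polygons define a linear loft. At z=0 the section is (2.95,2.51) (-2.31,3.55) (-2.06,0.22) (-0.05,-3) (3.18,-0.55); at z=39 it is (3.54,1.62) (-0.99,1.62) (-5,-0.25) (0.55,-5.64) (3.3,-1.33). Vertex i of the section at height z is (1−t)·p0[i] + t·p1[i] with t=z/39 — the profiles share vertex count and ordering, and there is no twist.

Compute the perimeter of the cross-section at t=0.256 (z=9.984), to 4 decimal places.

Cross-section at t=0.256: each vertex is (1-t)·p0[i] + t·p1[i].
  v1: (1-0.256)·(2.95,2.51) + 0.256·(3.54,1.62) = (3.1010,2.2822)
  v2: (1-0.256)·(-2.31,3.55) + 0.256·(-0.99,1.62) = (-1.9721,3.0559)
  v3: (1-0.256)·(-2.06,0.22) + 0.256·(-5,-0.25) = (-2.8126,0.0997)
  v4: (1-0.256)·(-0.05,-3) + 0.256·(0.55,-5.64) = (0.1036,-3.6758)
  v5: (1-0.256)·(3.18,-0.55) + 0.256·(3.3,-1.33) = (3.2107,-0.7497)
Perimeter = Σ |v_{i+1} − v_i|:
  edge 1→2: √(-5.0731² + 0.7738²) = 5.1318 (running 5.1318)
  edge 2→3: √(-0.8406² + -2.9562²) = 3.0734 (running 8.2052)
  edge 3→4: √(2.9162² + -3.7755²) = 4.7706 (running 12.9758)
  edge 4→5: √(3.1071² + 2.9262²) = 4.2681 (running 17.2439)
  edge 5→1: √(-0.1097² + 3.0318²) = 3.0338 (running 20.2778)
Perimeter = 20.2778

Perimeter at t=0.256: 20.2778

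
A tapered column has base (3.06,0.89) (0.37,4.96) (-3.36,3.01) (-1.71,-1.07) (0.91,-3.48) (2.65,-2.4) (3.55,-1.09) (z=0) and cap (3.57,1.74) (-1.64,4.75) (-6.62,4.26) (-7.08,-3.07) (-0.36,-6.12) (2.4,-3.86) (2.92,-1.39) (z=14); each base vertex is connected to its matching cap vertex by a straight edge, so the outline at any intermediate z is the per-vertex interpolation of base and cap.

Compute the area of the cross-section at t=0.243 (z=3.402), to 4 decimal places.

Cross-section at t=0.243: each vertex is (1-t)·p0[i] + t·p1[i].
  v1: (1-0.243)·(3.06,0.89) + 0.243·(3.57,1.74) = (3.1839,1.0966)
  v2: (1-0.243)·(0.37,4.96) + 0.243·(-1.64,4.75) = (-0.1184,4.9090)
  v3: (1-0.243)·(-3.36,3.01) + 0.243·(-6.62,4.26) = (-4.1522,3.3137)
  v4: (1-0.243)·(-1.71,-1.07) + 0.243·(-7.08,-3.07) = (-3.0149,-1.5560)
  v5: (1-0.243)·(0.91,-3.48) + 0.243·(-0.36,-6.12) = (0.6014,-4.1215)
  v6: (1-0.243)·(2.65,-2.4) + 0.243·(2.4,-3.86) = (2.5892,-2.7548)
  v7: (1-0.243)·(3.55,-1.09) + 0.243·(2.92,-1.39) = (3.3969,-1.1629)
Shoelace sum Σ(x_i·y_{i+1} − x_{i+1}·y_i):
  i=1: 3.1839·4.9090 − -0.1184·1.0966 = +15.7597 (running +15.7597)
  i=2: -0.1184·3.3137 − -4.1522·4.9090 = +19.9905 (running +35.7502)
  i=3: -4.1522·-1.5560 − -3.0149·3.3137 = +16.4515 (running +52.2016)
  i=4: -3.0149·-4.1215 − 0.6014·-1.5560 = +13.3618 (running +65.5634)
  i=5: 0.6014·-2.7548 − 2.5892·-4.1215 = +9.0149 (running +74.5783)
  i=6: 2.5892·-1.1629 − 3.3969·-2.7548 = +6.3467 (running +80.9250)
  i=7: 3.3969·1.0966 − 3.1839·-1.1629 = +7.4275 (running +88.3525)
Area = |Σ|/2 = |88.3525|/2 = 44.1763

Area at t=0.243: 44.1763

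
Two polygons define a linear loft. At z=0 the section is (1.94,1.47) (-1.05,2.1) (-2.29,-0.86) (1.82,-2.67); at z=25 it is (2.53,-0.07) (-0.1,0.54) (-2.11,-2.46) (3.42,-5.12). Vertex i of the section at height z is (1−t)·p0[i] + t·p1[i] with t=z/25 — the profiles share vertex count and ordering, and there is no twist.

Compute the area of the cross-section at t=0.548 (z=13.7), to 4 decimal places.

Cross-section at t=0.548: each vertex is (1-t)·p0[i] + t·p1[i].
  v1: (1-0.548)·(1.94,1.47) + 0.548·(2.53,-0.07) = (2.2633,0.6261)
  v2: (1-0.548)·(-1.05,2.1) + 0.548·(-0.1,0.54) = (-0.5294,1.2451)
  v3: (1-0.548)·(-2.29,-0.86) + 0.548·(-2.11,-2.46) = (-2.1914,-1.7368)
  v4: (1-0.548)·(1.82,-2.67) + 0.548·(3.42,-5.12) = (2.6968,-4.0126)
Shoelace sum Σ(x_i·y_{i+1} − x_{i+1}·y_i):
  i=1: 2.2633·1.2451 − -0.5294·0.6261 = +3.1496 (running +3.1496)
  i=2: -0.5294·-1.7368 − -2.1914·1.2451 = +3.6480 (running +6.7975)
  i=3: -2.1914·-4.0126 − 2.6968·-1.7368 = +13.4769 (running +20.2744)
  i=4: 2.6968·0.6261 − 2.2633·-4.0126 = +10.7702 (running +31.0446)
Area = |Σ|/2 = |31.0446|/2 = 15.5223

Area at t=0.548: 15.5223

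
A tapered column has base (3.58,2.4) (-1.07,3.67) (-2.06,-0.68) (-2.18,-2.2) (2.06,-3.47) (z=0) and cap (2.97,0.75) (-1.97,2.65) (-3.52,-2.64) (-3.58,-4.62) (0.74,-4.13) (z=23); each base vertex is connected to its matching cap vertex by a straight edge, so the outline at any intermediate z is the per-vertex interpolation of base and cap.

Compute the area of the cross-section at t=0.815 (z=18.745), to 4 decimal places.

Cross-section at t=0.815: each vertex is (1-t)·p0[i] + t·p1[i].
  v1: (1-0.815)·(3.58,2.4) + 0.815·(2.97,0.75) = (3.0829,1.0553)
  v2: (1-0.815)·(-1.07,3.67) + 0.815·(-1.97,2.65) = (-1.8035,2.8387)
  v3: (1-0.815)·(-2.06,-0.68) + 0.815·(-3.52,-2.64) = (-3.2499,-2.2774)
  v4: (1-0.815)·(-2.18,-2.2) + 0.815·(-3.58,-4.62) = (-3.3210,-4.1723)
  v5: (1-0.815)·(2.06,-3.47) + 0.815·(0.74,-4.13) = (0.9842,-4.0079)
Shoelace sum Σ(x_i·y_{i+1} − x_{i+1}·y_i):
  i=1: 3.0829·2.8387 − -1.8035·1.0553 = +10.6544 (running +10.6544)
  i=2: -1.8035·-2.2774 − -3.2499·2.8387 = +13.3328 (running +23.9872)
  i=3: -3.2499·-4.1723 − -3.3210·-2.2774 = +5.9963 (running +29.9835)
  i=4: -3.3210·-4.0079 − 0.9842·-4.1723 = +17.4166 (running +47.4001)
  i=5: 0.9842·1.0553 − 3.0829·-4.0079 = +13.3943 (running +60.7945)
Area = |Σ|/2 = |60.7945|/2 = 30.3972

Area at t=0.815: 30.3972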